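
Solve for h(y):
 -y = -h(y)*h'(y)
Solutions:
 h(y) = -sqrt(C1 + y^2)
 h(y) = sqrt(C1 + y^2)


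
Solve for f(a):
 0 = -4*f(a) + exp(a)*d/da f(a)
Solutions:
 f(a) = C1*exp(-4*exp(-a))


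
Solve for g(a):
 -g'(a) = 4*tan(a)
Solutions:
 g(a) = C1 + 4*log(cos(a))


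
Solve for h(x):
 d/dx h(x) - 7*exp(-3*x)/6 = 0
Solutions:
 h(x) = C1 - 7*exp(-3*x)/18


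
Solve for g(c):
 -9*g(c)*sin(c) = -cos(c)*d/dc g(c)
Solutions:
 g(c) = C1/cos(c)^9


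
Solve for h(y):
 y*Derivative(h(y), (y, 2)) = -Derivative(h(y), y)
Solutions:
 h(y) = C1 + C2*log(y)


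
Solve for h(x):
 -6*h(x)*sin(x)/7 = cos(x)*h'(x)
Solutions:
 h(x) = C1*cos(x)^(6/7)


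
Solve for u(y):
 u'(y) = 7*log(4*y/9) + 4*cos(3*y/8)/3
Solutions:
 u(y) = C1 + 7*y*log(y) - 14*y*log(3) - 7*y + 14*y*log(2) + 32*sin(3*y/8)/9


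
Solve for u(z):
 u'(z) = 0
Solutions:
 u(z) = C1


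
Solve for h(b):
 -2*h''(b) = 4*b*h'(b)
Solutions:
 h(b) = C1 + C2*erf(b)


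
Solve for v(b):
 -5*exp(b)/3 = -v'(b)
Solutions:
 v(b) = C1 + 5*exp(b)/3


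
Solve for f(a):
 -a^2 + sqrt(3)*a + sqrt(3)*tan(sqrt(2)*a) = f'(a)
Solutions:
 f(a) = C1 - a^3/3 + sqrt(3)*a^2/2 - sqrt(6)*log(cos(sqrt(2)*a))/2


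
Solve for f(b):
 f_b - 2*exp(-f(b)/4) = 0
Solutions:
 f(b) = 4*log(C1 + b/2)


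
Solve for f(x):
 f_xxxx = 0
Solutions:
 f(x) = C1 + C2*x + C3*x^2 + C4*x^3


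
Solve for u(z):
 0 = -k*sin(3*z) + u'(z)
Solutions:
 u(z) = C1 - k*cos(3*z)/3


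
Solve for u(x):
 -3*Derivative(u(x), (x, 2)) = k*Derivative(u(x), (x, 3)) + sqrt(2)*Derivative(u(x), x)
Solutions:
 u(x) = C1 + C2*exp(x*(sqrt(-4*sqrt(2)*k + 9) - 3)/(2*k)) + C3*exp(-x*(sqrt(-4*sqrt(2)*k + 9) + 3)/(2*k))


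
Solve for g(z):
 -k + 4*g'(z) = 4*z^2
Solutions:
 g(z) = C1 + k*z/4 + z^3/3


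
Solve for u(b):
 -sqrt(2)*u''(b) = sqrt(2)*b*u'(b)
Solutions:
 u(b) = C1 + C2*erf(sqrt(2)*b/2)


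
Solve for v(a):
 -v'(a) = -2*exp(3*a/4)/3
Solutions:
 v(a) = C1 + 8*exp(3*a/4)/9


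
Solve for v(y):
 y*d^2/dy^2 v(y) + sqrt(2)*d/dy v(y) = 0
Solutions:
 v(y) = C1 + C2*y^(1 - sqrt(2))


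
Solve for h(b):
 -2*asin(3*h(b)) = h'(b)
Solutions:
 Integral(1/asin(3*_y), (_y, h(b))) = C1 - 2*b


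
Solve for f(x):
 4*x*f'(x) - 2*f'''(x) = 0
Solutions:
 f(x) = C1 + Integral(C2*airyai(2^(1/3)*x) + C3*airybi(2^(1/3)*x), x)


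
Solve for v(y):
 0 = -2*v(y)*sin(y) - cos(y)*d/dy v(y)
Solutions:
 v(y) = C1*cos(y)^2


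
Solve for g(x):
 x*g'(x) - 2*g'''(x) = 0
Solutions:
 g(x) = C1 + Integral(C2*airyai(2^(2/3)*x/2) + C3*airybi(2^(2/3)*x/2), x)


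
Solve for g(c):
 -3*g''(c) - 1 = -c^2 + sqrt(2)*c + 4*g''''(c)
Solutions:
 g(c) = C1 + C2*c + C3*sin(sqrt(3)*c/2) + C4*cos(sqrt(3)*c/2) + c^4/36 - sqrt(2)*c^3/18 - 11*c^2/18


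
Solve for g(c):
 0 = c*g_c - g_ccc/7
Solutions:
 g(c) = C1 + Integral(C2*airyai(7^(1/3)*c) + C3*airybi(7^(1/3)*c), c)


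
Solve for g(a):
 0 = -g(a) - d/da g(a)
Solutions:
 g(a) = C1*exp(-a)


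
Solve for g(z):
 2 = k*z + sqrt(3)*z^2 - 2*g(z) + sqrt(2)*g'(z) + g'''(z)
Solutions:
 g(z) = C1*exp(z*(-3*(1 + sqrt(2*sqrt(2)/27 + 1))^(1/3) + sqrt(2)/(1 + sqrt(2*sqrt(2)/27 + 1))^(1/3))/6)*sin(z*(sqrt(6)/(1 + sqrt(2*sqrt(2)/27 + 1))^(1/3) + 3*sqrt(3)*(1 + sqrt(2*sqrt(2)/27 + 1))^(1/3))/6) + C2*exp(z*(-3*(1 + sqrt(2*sqrt(2)/27 + 1))^(1/3) + sqrt(2)/(1 + sqrt(2*sqrt(2)/27 + 1))^(1/3))/6)*cos(z*(sqrt(6)/(1 + sqrt(2*sqrt(2)/27 + 1))^(1/3) + 3*sqrt(3)*(1 + sqrt(2*sqrt(2)/27 + 1))^(1/3))/6) + C3*exp(z*(-sqrt(2)/(3*(1 + sqrt(2*sqrt(2)/27 + 1))^(1/3)) + (1 + sqrt(2*sqrt(2)/27 + 1))^(1/3))) + k*z/2 + sqrt(2)*k/4 + sqrt(3)*z^2/2 + sqrt(6)*z/2 - 1 + sqrt(3)/2


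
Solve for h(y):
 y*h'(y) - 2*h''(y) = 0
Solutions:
 h(y) = C1 + C2*erfi(y/2)


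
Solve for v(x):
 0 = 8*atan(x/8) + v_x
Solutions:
 v(x) = C1 - 8*x*atan(x/8) + 32*log(x^2 + 64)


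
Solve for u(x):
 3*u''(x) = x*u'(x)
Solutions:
 u(x) = C1 + C2*erfi(sqrt(6)*x/6)


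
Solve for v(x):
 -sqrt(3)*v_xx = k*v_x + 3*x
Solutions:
 v(x) = C1 + C2*exp(-sqrt(3)*k*x/3) - 3*x^2/(2*k) + 3*sqrt(3)*x/k^2


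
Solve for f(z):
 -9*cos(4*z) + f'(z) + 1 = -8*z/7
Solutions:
 f(z) = C1 - 4*z^2/7 - z + 9*sin(4*z)/4


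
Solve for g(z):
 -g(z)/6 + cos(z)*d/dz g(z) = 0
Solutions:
 g(z) = C1*(sin(z) + 1)^(1/12)/(sin(z) - 1)^(1/12)


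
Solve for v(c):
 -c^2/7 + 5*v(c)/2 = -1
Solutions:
 v(c) = 2*c^2/35 - 2/5


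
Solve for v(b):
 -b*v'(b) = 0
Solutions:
 v(b) = C1


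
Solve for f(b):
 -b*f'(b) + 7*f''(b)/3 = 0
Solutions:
 f(b) = C1 + C2*erfi(sqrt(42)*b/14)


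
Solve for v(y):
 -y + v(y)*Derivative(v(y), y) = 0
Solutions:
 v(y) = -sqrt(C1 + y^2)
 v(y) = sqrt(C1 + y^2)


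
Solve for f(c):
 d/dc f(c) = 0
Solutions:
 f(c) = C1


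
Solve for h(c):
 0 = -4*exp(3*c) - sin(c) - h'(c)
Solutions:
 h(c) = C1 - 4*exp(3*c)/3 + cos(c)


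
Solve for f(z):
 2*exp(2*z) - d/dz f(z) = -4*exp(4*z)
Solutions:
 f(z) = C1 + exp(4*z) + exp(2*z)


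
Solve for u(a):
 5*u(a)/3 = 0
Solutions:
 u(a) = 0


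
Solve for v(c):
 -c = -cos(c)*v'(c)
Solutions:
 v(c) = C1 + Integral(c/cos(c), c)


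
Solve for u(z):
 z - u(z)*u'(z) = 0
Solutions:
 u(z) = -sqrt(C1 + z^2)
 u(z) = sqrt(C1 + z^2)


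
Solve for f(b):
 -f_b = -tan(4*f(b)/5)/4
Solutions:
 f(b) = -5*asin(C1*exp(b/5))/4 + 5*pi/4
 f(b) = 5*asin(C1*exp(b/5))/4


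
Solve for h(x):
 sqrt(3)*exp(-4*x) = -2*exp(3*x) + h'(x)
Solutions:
 h(x) = C1 + 2*exp(3*x)/3 - sqrt(3)*exp(-4*x)/4


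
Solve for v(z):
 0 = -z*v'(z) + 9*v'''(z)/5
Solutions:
 v(z) = C1 + Integral(C2*airyai(15^(1/3)*z/3) + C3*airybi(15^(1/3)*z/3), z)


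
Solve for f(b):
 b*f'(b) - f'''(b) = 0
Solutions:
 f(b) = C1 + Integral(C2*airyai(b) + C3*airybi(b), b)


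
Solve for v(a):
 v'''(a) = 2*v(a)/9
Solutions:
 v(a) = C3*exp(6^(1/3)*a/3) + (C1*sin(2^(1/3)*3^(5/6)*a/6) + C2*cos(2^(1/3)*3^(5/6)*a/6))*exp(-6^(1/3)*a/6)


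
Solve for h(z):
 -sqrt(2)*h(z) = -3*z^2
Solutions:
 h(z) = 3*sqrt(2)*z^2/2


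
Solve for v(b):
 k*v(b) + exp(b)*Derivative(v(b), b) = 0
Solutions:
 v(b) = C1*exp(k*exp(-b))


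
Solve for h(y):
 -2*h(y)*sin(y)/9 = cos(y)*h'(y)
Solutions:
 h(y) = C1*cos(y)^(2/9)


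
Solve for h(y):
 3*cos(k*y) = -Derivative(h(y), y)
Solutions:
 h(y) = C1 - 3*sin(k*y)/k


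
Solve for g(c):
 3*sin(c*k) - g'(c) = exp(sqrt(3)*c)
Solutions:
 g(c) = C1 - sqrt(3)*exp(sqrt(3)*c)/3 - 3*cos(c*k)/k


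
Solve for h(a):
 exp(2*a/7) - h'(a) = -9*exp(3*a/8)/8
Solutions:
 h(a) = C1 + 3*exp(3*a/8) + 7*exp(2*a/7)/2


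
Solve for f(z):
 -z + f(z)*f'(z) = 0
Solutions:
 f(z) = -sqrt(C1 + z^2)
 f(z) = sqrt(C1 + z^2)


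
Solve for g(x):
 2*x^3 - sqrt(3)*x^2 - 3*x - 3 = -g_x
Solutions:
 g(x) = C1 - x^4/2 + sqrt(3)*x^3/3 + 3*x^2/2 + 3*x


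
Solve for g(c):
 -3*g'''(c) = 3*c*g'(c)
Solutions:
 g(c) = C1 + Integral(C2*airyai(-c) + C3*airybi(-c), c)


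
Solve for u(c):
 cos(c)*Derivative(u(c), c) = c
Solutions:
 u(c) = C1 + Integral(c/cos(c), c)


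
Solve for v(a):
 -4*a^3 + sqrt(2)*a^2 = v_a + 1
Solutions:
 v(a) = C1 - a^4 + sqrt(2)*a^3/3 - a


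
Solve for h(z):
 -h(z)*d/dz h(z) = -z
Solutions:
 h(z) = -sqrt(C1 + z^2)
 h(z) = sqrt(C1 + z^2)


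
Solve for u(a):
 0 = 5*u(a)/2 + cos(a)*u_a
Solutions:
 u(a) = C1*(sin(a) - 1)^(5/4)/(sin(a) + 1)^(5/4)


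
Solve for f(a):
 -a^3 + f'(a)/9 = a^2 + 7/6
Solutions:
 f(a) = C1 + 9*a^4/4 + 3*a^3 + 21*a/2


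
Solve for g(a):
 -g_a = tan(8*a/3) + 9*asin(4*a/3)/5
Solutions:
 g(a) = C1 - 9*a*asin(4*a/3)/5 - 9*sqrt(9 - 16*a^2)/20 + 3*log(cos(8*a/3))/8


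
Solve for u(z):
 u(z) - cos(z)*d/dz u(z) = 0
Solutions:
 u(z) = C1*sqrt(sin(z) + 1)/sqrt(sin(z) - 1)


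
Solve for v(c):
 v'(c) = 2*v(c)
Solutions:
 v(c) = C1*exp(2*c)


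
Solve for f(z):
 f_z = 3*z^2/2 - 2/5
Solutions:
 f(z) = C1 + z^3/2 - 2*z/5


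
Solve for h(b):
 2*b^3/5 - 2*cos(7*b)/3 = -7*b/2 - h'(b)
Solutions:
 h(b) = C1 - b^4/10 - 7*b^2/4 + 2*sin(7*b)/21


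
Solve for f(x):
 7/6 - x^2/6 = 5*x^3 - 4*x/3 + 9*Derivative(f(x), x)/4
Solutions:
 f(x) = C1 - 5*x^4/9 - 2*x^3/81 + 8*x^2/27 + 14*x/27


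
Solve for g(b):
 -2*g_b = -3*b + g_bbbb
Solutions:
 g(b) = C1 + C4*exp(-2^(1/3)*b) + 3*b^2/4 + (C2*sin(2^(1/3)*sqrt(3)*b/2) + C3*cos(2^(1/3)*sqrt(3)*b/2))*exp(2^(1/3)*b/2)


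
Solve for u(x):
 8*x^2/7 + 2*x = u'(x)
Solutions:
 u(x) = C1 + 8*x^3/21 + x^2


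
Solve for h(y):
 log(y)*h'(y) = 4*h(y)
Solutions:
 h(y) = C1*exp(4*li(y))


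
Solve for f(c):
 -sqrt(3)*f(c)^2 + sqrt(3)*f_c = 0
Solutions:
 f(c) = -1/(C1 + c)


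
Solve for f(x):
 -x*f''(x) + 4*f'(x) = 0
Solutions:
 f(x) = C1 + C2*x^5


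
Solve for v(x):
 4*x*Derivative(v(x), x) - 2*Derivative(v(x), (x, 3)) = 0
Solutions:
 v(x) = C1 + Integral(C2*airyai(2^(1/3)*x) + C3*airybi(2^(1/3)*x), x)


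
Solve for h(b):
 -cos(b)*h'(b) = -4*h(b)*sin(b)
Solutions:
 h(b) = C1/cos(b)^4


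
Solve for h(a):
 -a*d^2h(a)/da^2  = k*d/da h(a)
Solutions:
 h(a) = C1 + a^(1 - re(k))*(C2*sin(log(a)*Abs(im(k))) + C3*cos(log(a)*im(k)))


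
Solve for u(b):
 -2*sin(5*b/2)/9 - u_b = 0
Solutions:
 u(b) = C1 + 4*cos(5*b/2)/45


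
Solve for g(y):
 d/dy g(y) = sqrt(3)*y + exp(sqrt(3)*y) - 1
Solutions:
 g(y) = C1 + sqrt(3)*y^2/2 - y + sqrt(3)*exp(sqrt(3)*y)/3


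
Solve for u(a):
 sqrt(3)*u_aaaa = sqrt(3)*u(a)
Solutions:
 u(a) = C1*exp(-a) + C2*exp(a) + C3*sin(a) + C4*cos(a)


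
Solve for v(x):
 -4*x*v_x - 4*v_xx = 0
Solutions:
 v(x) = C1 + C2*erf(sqrt(2)*x/2)


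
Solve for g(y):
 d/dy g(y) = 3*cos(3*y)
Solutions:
 g(y) = C1 + sin(3*y)


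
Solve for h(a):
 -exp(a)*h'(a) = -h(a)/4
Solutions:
 h(a) = C1*exp(-exp(-a)/4)


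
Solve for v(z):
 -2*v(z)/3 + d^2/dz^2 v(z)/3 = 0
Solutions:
 v(z) = C1*exp(-sqrt(2)*z) + C2*exp(sqrt(2)*z)


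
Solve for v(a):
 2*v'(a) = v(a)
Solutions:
 v(a) = C1*exp(a/2)


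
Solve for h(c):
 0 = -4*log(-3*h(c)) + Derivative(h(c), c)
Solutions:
 -Integral(1/(log(-_y) + log(3)), (_y, h(c)))/4 = C1 - c


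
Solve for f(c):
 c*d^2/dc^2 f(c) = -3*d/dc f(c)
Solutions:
 f(c) = C1 + C2/c^2


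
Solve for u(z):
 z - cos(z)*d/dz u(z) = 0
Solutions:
 u(z) = C1 + Integral(z/cos(z), z)


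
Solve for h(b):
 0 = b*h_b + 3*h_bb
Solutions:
 h(b) = C1 + C2*erf(sqrt(6)*b/6)


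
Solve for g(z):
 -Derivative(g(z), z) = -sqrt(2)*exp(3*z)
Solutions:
 g(z) = C1 + sqrt(2)*exp(3*z)/3


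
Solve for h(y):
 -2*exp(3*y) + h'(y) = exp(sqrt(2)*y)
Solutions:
 h(y) = C1 + 2*exp(3*y)/3 + sqrt(2)*exp(sqrt(2)*y)/2


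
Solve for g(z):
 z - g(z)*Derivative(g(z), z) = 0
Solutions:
 g(z) = -sqrt(C1 + z^2)
 g(z) = sqrt(C1 + z^2)


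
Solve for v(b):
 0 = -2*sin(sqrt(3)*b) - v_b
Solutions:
 v(b) = C1 + 2*sqrt(3)*cos(sqrt(3)*b)/3


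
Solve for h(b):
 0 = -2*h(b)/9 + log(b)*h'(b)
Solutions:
 h(b) = C1*exp(2*li(b)/9)


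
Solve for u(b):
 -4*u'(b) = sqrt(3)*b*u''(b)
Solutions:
 u(b) = C1 + C2*b^(1 - 4*sqrt(3)/3)


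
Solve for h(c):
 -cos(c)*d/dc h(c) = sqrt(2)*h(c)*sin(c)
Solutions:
 h(c) = C1*cos(c)^(sqrt(2))


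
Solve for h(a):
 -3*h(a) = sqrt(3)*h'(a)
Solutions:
 h(a) = C1*exp(-sqrt(3)*a)


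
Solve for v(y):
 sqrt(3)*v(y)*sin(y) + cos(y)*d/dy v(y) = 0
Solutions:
 v(y) = C1*cos(y)^(sqrt(3))


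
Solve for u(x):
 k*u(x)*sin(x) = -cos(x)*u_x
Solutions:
 u(x) = C1*exp(k*log(cos(x)))


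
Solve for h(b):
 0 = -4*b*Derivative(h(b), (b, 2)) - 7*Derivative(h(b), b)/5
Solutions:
 h(b) = C1 + C2*b^(13/20)


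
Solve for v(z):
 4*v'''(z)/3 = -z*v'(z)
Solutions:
 v(z) = C1 + Integral(C2*airyai(-6^(1/3)*z/2) + C3*airybi(-6^(1/3)*z/2), z)


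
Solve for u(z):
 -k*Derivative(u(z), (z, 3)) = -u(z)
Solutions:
 u(z) = C1*exp(z*(1/k)^(1/3)) + C2*exp(z*(-1 + sqrt(3)*I)*(1/k)^(1/3)/2) + C3*exp(-z*(1 + sqrt(3)*I)*(1/k)^(1/3)/2)


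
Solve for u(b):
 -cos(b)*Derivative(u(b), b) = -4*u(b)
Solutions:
 u(b) = C1*(sin(b)^2 + 2*sin(b) + 1)/(sin(b)^2 - 2*sin(b) + 1)


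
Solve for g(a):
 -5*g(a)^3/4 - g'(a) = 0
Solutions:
 g(a) = -sqrt(2)*sqrt(-1/(C1 - 5*a))
 g(a) = sqrt(2)*sqrt(-1/(C1 - 5*a))


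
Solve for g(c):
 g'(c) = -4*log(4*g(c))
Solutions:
 Integral(1/(log(_y) + 2*log(2)), (_y, g(c)))/4 = C1 - c


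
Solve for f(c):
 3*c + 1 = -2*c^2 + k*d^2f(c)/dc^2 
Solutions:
 f(c) = C1 + C2*c + c^4/(6*k) + c^3/(2*k) + c^2/(2*k)


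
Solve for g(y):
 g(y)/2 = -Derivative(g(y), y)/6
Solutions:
 g(y) = C1*exp(-3*y)


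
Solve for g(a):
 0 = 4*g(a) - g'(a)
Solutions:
 g(a) = C1*exp(4*a)


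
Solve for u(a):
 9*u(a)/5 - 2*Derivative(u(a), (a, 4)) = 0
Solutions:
 u(a) = C1*exp(-10^(3/4)*sqrt(3)*a/10) + C2*exp(10^(3/4)*sqrt(3)*a/10) + C3*sin(10^(3/4)*sqrt(3)*a/10) + C4*cos(10^(3/4)*sqrt(3)*a/10)


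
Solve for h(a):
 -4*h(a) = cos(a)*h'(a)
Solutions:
 h(a) = C1*(sin(a)^2 - 2*sin(a) + 1)/(sin(a)^2 + 2*sin(a) + 1)


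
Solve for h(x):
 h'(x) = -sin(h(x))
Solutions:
 h(x) = -acos((-C1 - exp(2*x))/(C1 - exp(2*x))) + 2*pi
 h(x) = acos((-C1 - exp(2*x))/(C1 - exp(2*x)))


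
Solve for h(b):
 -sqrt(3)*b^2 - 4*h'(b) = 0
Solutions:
 h(b) = C1 - sqrt(3)*b^3/12


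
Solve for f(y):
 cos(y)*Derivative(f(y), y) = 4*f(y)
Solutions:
 f(y) = C1*(sin(y)^2 + 2*sin(y) + 1)/(sin(y)^2 - 2*sin(y) + 1)


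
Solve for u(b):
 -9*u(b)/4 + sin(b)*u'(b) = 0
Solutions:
 u(b) = C1*(cos(b) - 1)^(9/8)/(cos(b) + 1)^(9/8)


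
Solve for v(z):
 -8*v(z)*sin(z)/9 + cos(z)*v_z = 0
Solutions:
 v(z) = C1/cos(z)^(8/9)


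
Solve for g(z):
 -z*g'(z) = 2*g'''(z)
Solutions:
 g(z) = C1 + Integral(C2*airyai(-2^(2/3)*z/2) + C3*airybi(-2^(2/3)*z/2), z)


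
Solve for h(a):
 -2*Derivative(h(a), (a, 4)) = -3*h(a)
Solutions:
 h(a) = C1*exp(-2^(3/4)*3^(1/4)*a/2) + C2*exp(2^(3/4)*3^(1/4)*a/2) + C3*sin(2^(3/4)*3^(1/4)*a/2) + C4*cos(2^(3/4)*3^(1/4)*a/2)


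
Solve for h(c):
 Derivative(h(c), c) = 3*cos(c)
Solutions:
 h(c) = C1 + 3*sin(c)


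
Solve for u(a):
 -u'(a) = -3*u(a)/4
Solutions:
 u(a) = C1*exp(3*a/4)


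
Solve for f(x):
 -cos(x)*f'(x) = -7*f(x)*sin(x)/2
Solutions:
 f(x) = C1/cos(x)^(7/2)


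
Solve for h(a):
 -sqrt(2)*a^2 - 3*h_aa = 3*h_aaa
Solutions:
 h(a) = C1 + C2*a + C3*exp(-a) - sqrt(2)*a^4/36 + sqrt(2)*a^3/9 - sqrt(2)*a^2/3


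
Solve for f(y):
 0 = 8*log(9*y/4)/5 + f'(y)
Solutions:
 f(y) = C1 - 8*y*log(y)/5 - 16*y*log(3)/5 + 8*y/5 + 16*y*log(2)/5


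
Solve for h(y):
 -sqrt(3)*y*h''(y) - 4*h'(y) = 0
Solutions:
 h(y) = C1 + C2*y^(1 - 4*sqrt(3)/3)


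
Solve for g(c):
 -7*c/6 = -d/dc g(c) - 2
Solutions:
 g(c) = C1 + 7*c^2/12 - 2*c


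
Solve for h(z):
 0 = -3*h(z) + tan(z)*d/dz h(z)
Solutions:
 h(z) = C1*sin(z)^3


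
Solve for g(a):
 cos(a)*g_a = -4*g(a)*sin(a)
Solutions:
 g(a) = C1*cos(a)^4


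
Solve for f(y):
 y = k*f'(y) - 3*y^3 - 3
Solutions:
 f(y) = C1 + 3*y^4/(4*k) + y^2/(2*k) + 3*y/k


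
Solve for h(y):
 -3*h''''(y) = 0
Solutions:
 h(y) = C1 + C2*y + C3*y^2 + C4*y^3


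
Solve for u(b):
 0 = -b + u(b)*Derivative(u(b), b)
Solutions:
 u(b) = -sqrt(C1 + b^2)
 u(b) = sqrt(C1 + b^2)


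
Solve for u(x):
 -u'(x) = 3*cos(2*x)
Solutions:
 u(x) = C1 - 3*sin(2*x)/2


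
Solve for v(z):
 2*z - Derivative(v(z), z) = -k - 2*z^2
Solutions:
 v(z) = C1 + k*z + 2*z^3/3 + z^2


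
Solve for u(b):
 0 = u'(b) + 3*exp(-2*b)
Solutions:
 u(b) = C1 + 3*exp(-2*b)/2


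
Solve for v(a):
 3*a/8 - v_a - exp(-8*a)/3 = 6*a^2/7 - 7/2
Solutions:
 v(a) = C1 - 2*a^3/7 + 3*a^2/16 + 7*a/2 + exp(-8*a)/24


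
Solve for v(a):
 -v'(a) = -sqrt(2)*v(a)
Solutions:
 v(a) = C1*exp(sqrt(2)*a)


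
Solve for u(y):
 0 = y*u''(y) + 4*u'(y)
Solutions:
 u(y) = C1 + C2/y^3


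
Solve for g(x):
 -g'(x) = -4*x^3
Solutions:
 g(x) = C1 + x^4


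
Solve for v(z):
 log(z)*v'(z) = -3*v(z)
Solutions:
 v(z) = C1*exp(-3*li(z))


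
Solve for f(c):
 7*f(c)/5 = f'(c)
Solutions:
 f(c) = C1*exp(7*c/5)


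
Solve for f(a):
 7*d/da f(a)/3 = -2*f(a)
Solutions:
 f(a) = C1*exp(-6*a/7)


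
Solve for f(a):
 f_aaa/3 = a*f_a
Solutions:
 f(a) = C1 + Integral(C2*airyai(3^(1/3)*a) + C3*airybi(3^(1/3)*a), a)


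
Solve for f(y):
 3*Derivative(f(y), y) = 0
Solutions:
 f(y) = C1


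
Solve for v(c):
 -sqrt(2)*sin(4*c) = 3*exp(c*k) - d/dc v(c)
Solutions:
 v(c) = C1 - sqrt(2)*cos(4*c)/4 + 3*exp(c*k)/k


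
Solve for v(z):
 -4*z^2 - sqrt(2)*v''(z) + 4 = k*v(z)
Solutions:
 v(z) = C1*exp(-2^(3/4)*z*sqrt(-k)/2) + C2*exp(2^(3/4)*z*sqrt(-k)/2) - 4*z^2/k + 4/k + 8*sqrt(2)/k^2


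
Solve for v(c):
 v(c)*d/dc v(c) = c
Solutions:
 v(c) = -sqrt(C1 + c^2)
 v(c) = sqrt(C1 + c^2)


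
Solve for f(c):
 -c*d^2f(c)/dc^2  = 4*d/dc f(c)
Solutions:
 f(c) = C1 + C2/c^3


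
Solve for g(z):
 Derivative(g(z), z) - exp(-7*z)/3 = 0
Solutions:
 g(z) = C1 - exp(-7*z)/21


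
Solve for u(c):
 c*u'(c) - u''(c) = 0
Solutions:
 u(c) = C1 + C2*erfi(sqrt(2)*c/2)


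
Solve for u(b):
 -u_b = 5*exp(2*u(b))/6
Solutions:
 u(b) = log(-1/(C1 - 5*b))/2 + log(3)/2
 u(b) = log(-sqrt(1/(C1 + 5*b))) + log(3)/2


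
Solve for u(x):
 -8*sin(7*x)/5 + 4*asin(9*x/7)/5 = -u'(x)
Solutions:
 u(x) = C1 - 4*x*asin(9*x/7)/5 - 4*sqrt(49 - 81*x^2)/45 - 8*cos(7*x)/35


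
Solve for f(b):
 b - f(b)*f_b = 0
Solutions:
 f(b) = -sqrt(C1 + b^2)
 f(b) = sqrt(C1 + b^2)


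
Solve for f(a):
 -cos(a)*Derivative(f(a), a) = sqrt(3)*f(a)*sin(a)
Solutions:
 f(a) = C1*cos(a)^(sqrt(3))


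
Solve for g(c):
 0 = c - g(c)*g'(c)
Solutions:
 g(c) = -sqrt(C1 + c^2)
 g(c) = sqrt(C1 + c^2)


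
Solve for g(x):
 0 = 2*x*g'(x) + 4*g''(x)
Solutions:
 g(x) = C1 + C2*erf(x/2)


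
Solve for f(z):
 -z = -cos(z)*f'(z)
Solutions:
 f(z) = C1 + Integral(z/cos(z), z)


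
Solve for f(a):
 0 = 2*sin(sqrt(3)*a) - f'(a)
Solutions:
 f(a) = C1 - 2*sqrt(3)*cos(sqrt(3)*a)/3


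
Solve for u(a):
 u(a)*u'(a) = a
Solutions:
 u(a) = -sqrt(C1 + a^2)
 u(a) = sqrt(C1 + a^2)


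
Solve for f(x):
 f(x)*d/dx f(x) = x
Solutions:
 f(x) = -sqrt(C1 + x^2)
 f(x) = sqrt(C1 + x^2)


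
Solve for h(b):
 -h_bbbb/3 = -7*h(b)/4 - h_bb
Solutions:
 h(b) = C1*exp(-sqrt(2)*b*sqrt(3 + sqrt(30))/2) + C2*exp(sqrt(2)*b*sqrt(3 + sqrt(30))/2) + C3*sin(sqrt(2)*b*sqrt(-3 + sqrt(30))/2) + C4*cos(sqrt(2)*b*sqrt(-3 + sqrt(30))/2)


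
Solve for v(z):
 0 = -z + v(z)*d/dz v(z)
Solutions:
 v(z) = -sqrt(C1 + z^2)
 v(z) = sqrt(C1 + z^2)


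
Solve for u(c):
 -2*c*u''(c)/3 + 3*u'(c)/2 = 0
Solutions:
 u(c) = C1 + C2*c^(13/4)


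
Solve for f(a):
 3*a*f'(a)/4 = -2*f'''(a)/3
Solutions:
 f(a) = C1 + Integral(C2*airyai(-3^(2/3)*a/2) + C3*airybi(-3^(2/3)*a/2), a)


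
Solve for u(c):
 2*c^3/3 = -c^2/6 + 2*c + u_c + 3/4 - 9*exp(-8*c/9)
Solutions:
 u(c) = C1 + c^4/6 + c^3/18 - c^2 - 3*c/4 - 81*exp(-8*c/9)/8


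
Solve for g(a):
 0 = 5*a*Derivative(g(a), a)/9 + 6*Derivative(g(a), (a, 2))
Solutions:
 g(a) = C1 + C2*erf(sqrt(15)*a/18)


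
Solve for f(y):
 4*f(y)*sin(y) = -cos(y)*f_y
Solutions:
 f(y) = C1*cos(y)^4


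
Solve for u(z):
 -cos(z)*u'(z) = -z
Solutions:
 u(z) = C1 + Integral(z/cos(z), z)


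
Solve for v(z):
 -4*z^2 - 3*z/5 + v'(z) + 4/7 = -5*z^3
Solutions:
 v(z) = C1 - 5*z^4/4 + 4*z^3/3 + 3*z^2/10 - 4*z/7


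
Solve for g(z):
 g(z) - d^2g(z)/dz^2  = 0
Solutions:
 g(z) = C1*exp(-z) + C2*exp(z)


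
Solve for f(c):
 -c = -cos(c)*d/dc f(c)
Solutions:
 f(c) = C1 + Integral(c/cos(c), c)


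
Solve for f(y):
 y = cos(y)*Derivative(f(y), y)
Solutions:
 f(y) = C1 + Integral(y/cos(y), y)


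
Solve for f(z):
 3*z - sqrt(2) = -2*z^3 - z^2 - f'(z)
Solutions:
 f(z) = C1 - z^4/2 - z^3/3 - 3*z^2/2 + sqrt(2)*z


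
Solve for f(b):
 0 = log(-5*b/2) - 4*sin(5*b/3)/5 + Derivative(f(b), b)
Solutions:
 f(b) = C1 - b*log(-b) - b*log(5) + b*log(2) + b - 12*cos(5*b/3)/25


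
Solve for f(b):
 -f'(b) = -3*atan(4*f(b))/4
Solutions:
 Integral(1/atan(4*_y), (_y, f(b))) = C1 + 3*b/4


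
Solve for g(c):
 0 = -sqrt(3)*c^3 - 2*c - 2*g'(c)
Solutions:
 g(c) = C1 - sqrt(3)*c^4/8 - c^2/2


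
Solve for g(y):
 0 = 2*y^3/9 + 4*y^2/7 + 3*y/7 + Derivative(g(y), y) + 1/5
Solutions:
 g(y) = C1 - y^4/18 - 4*y^3/21 - 3*y^2/14 - y/5


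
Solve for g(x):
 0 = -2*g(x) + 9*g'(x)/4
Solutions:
 g(x) = C1*exp(8*x/9)


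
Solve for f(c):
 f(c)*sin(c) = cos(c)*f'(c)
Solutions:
 f(c) = C1/cos(c)


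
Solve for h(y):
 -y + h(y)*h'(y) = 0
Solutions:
 h(y) = -sqrt(C1 + y^2)
 h(y) = sqrt(C1 + y^2)


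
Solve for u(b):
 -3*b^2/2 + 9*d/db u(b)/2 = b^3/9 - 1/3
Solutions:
 u(b) = C1 + b^4/162 + b^3/9 - 2*b/27


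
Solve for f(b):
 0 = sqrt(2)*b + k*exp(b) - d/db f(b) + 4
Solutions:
 f(b) = C1 + sqrt(2)*b^2/2 + 4*b + k*exp(b)


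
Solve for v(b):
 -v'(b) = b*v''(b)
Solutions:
 v(b) = C1 + C2*log(b)


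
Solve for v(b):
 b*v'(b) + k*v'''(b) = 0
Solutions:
 v(b) = C1 + Integral(C2*airyai(b*(-1/k)^(1/3)) + C3*airybi(b*(-1/k)^(1/3)), b)


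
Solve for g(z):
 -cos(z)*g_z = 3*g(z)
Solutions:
 g(z) = C1*(sin(z) - 1)^(3/2)/(sin(z) + 1)^(3/2)


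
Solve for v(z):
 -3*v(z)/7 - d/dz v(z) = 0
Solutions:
 v(z) = C1*exp(-3*z/7)


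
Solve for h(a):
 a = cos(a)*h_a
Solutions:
 h(a) = C1 + Integral(a/cos(a), a)


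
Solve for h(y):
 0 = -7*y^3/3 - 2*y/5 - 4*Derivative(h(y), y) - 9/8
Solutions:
 h(y) = C1 - 7*y^4/48 - y^2/20 - 9*y/32


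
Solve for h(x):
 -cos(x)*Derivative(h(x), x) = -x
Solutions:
 h(x) = C1 + Integral(x/cos(x), x)


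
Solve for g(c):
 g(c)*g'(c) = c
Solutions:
 g(c) = -sqrt(C1 + c^2)
 g(c) = sqrt(C1 + c^2)


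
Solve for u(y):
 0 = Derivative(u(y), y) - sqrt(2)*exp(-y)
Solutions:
 u(y) = C1 - sqrt(2)*exp(-y)


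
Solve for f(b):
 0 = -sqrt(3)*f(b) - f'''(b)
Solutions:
 f(b) = C3*exp(-3^(1/6)*b) + (C1*sin(3^(2/3)*b/2) + C2*cos(3^(2/3)*b/2))*exp(3^(1/6)*b/2)


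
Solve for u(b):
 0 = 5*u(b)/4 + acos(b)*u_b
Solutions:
 u(b) = C1*exp(-5*Integral(1/acos(b), b)/4)


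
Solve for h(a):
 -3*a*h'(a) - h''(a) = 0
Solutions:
 h(a) = C1 + C2*erf(sqrt(6)*a/2)


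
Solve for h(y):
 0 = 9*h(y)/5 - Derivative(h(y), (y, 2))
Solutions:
 h(y) = C1*exp(-3*sqrt(5)*y/5) + C2*exp(3*sqrt(5)*y/5)


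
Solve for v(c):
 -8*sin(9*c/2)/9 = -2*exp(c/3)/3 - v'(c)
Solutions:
 v(c) = C1 - 2*exp(c/3) - 16*cos(9*c/2)/81


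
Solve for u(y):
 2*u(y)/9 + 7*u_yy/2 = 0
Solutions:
 u(y) = C1*sin(2*sqrt(7)*y/21) + C2*cos(2*sqrt(7)*y/21)


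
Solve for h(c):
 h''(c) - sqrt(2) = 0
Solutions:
 h(c) = C1 + C2*c + sqrt(2)*c^2/2


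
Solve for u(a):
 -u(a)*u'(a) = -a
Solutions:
 u(a) = -sqrt(C1 + a^2)
 u(a) = sqrt(C1 + a^2)


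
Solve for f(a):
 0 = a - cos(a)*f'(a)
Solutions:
 f(a) = C1 + Integral(a/cos(a), a)


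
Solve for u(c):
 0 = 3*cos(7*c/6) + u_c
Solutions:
 u(c) = C1 - 18*sin(7*c/6)/7


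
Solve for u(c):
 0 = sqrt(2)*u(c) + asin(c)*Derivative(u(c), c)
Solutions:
 u(c) = C1*exp(-sqrt(2)*Integral(1/asin(c), c))


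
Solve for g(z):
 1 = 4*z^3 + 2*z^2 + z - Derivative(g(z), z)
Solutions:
 g(z) = C1 + z^4 + 2*z^3/3 + z^2/2 - z


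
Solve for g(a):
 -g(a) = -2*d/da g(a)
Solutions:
 g(a) = C1*exp(a/2)


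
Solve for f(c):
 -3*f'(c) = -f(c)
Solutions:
 f(c) = C1*exp(c/3)


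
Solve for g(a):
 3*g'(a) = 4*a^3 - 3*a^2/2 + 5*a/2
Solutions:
 g(a) = C1 + a^4/3 - a^3/6 + 5*a^2/12


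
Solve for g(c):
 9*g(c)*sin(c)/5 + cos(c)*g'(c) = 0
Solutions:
 g(c) = C1*cos(c)^(9/5)


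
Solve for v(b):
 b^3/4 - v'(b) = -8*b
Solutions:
 v(b) = C1 + b^4/16 + 4*b^2


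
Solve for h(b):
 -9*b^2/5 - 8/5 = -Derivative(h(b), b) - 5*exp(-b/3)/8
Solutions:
 h(b) = C1 + 3*b^3/5 + 8*b/5 + 15*exp(-b/3)/8


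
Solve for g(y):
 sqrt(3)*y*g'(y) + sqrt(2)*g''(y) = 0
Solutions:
 g(y) = C1 + C2*erf(6^(1/4)*y/2)


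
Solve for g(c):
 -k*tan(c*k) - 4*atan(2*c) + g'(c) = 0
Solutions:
 g(c) = C1 + 4*c*atan(2*c) + k*Piecewise((-log(cos(c*k))/k, Ne(k, 0)), (0, True)) - log(4*c^2 + 1)


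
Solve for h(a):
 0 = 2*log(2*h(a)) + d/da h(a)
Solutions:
 Integral(1/(log(_y) + log(2)), (_y, h(a)))/2 = C1 - a


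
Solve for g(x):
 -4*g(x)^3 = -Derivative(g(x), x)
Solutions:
 g(x) = -sqrt(2)*sqrt(-1/(C1 + 4*x))/2
 g(x) = sqrt(2)*sqrt(-1/(C1 + 4*x))/2


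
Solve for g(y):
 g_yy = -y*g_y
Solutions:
 g(y) = C1 + C2*erf(sqrt(2)*y/2)


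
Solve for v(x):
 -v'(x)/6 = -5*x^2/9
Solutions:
 v(x) = C1 + 10*x^3/9


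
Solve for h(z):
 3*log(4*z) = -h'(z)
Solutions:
 h(z) = C1 - 3*z*log(z) - z*log(64) + 3*z


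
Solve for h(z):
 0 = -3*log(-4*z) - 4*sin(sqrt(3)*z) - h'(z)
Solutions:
 h(z) = C1 - 3*z*log(-z) - 6*z*log(2) + 3*z + 4*sqrt(3)*cos(sqrt(3)*z)/3


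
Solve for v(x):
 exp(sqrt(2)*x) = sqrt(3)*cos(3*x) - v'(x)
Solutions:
 v(x) = C1 - sqrt(2)*exp(sqrt(2)*x)/2 + sqrt(3)*sin(3*x)/3


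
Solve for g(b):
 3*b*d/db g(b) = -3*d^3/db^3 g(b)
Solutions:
 g(b) = C1 + Integral(C2*airyai(-b) + C3*airybi(-b), b)


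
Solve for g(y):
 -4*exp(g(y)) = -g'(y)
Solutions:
 g(y) = log(-1/(C1 + 4*y))


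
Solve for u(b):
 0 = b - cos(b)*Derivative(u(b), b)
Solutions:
 u(b) = C1 + Integral(b/cos(b), b)


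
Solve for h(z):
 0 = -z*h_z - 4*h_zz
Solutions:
 h(z) = C1 + C2*erf(sqrt(2)*z/4)


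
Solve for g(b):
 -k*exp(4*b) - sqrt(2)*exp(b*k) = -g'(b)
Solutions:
 g(b) = C1 + k*exp(4*b)/4 + sqrt(2)*exp(b*k)/k


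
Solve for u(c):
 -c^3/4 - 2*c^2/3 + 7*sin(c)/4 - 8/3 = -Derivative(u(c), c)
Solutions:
 u(c) = C1 + c^4/16 + 2*c^3/9 + 8*c/3 + 7*cos(c)/4


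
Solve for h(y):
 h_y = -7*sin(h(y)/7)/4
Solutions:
 7*y/4 + 7*log(cos(h(y)/7) - 1)/2 - 7*log(cos(h(y)/7) + 1)/2 = C1


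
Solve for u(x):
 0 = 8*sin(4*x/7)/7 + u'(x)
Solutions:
 u(x) = C1 + 2*cos(4*x/7)


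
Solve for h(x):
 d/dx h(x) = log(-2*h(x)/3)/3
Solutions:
 -3*Integral(1/(log(-_y) - log(3) + log(2)), (_y, h(x))) = C1 - x


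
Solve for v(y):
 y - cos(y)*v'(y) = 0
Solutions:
 v(y) = C1 + Integral(y/cos(y), y)


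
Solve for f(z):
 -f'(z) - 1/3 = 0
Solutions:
 f(z) = C1 - z/3


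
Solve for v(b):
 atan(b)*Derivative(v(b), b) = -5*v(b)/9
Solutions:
 v(b) = C1*exp(-5*Integral(1/atan(b), b)/9)


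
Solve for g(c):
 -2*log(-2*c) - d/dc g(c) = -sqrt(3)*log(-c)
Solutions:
 g(c) = C1 + c*(-2 + sqrt(3))*log(-c) + c*(-sqrt(3) - 2*log(2) + 2)


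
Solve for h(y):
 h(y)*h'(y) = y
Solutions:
 h(y) = -sqrt(C1 + y^2)
 h(y) = sqrt(C1 + y^2)


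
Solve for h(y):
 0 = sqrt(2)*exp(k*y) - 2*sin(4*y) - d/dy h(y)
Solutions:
 h(y) = C1 + cos(4*y)/2 + sqrt(2)*exp(k*y)/k


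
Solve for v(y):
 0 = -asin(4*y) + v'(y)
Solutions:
 v(y) = C1 + y*asin(4*y) + sqrt(1 - 16*y^2)/4


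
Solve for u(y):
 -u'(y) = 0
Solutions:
 u(y) = C1


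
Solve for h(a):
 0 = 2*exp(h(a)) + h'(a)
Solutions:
 h(a) = log(1/(C1 + 2*a))


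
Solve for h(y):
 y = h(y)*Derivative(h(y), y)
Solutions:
 h(y) = -sqrt(C1 + y^2)
 h(y) = sqrt(C1 + y^2)


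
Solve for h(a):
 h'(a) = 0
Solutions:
 h(a) = C1


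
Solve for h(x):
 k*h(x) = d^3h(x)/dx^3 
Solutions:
 h(x) = C1*exp(k^(1/3)*x) + C2*exp(k^(1/3)*x*(-1 + sqrt(3)*I)/2) + C3*exp(-k^(1/3)*x*(1 + sqrt(3)*I)/2)


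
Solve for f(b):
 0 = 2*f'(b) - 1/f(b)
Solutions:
 f(b) = -sqrt(C1 + b)
 f(b) = sqrt(C1 + b)


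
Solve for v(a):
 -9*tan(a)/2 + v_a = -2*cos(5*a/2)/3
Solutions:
 v(a) = C1 - 9*log(cos(a))/2 - 4*sin(5*a/2)/15


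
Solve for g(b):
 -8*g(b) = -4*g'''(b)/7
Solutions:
 g(b) = C3*exp(14^(1/3)*b) + (C1*sin(14^(1/3)*sqrt(3)*b/2) + C2*cos(14^(1/3)*sqrt(3)*b/2))*exp(-14^(1/3)*b/2)


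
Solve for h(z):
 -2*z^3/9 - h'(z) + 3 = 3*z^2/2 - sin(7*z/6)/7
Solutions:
 h(z) = C1 - z^4/18 - z^3/2 + 3*z - 6*cos(7*z/6)/49


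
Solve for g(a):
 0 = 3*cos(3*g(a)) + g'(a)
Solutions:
 g(a) = -asin((C1 + exp(18*a))/(C1 - exp(18*a)))/3 + pi/3
 g(a) = asin((C1 + exp(18*a))/(C1 - exp(18*a)))/3


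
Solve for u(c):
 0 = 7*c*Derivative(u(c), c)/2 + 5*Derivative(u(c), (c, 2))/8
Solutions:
 u(c) = C1 + C2*erf(sqrt(70)*c/5)


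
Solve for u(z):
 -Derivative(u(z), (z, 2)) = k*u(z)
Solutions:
 u(z) = C1*exp(-z*sqrt(-k)) + C2*exp(z*sqrt(-k))


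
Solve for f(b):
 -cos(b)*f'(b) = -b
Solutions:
 f(b) = C1 + Integral(b/cos(b), b)


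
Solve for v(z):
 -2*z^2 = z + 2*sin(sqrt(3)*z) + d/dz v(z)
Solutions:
 v(z) = C1 - 2*z^3/3 - z^2/2 + 2*sqrt(3)*cos(sqrt(3)*z)/3


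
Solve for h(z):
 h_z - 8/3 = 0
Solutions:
 h(z) = C1 + 8*z/3


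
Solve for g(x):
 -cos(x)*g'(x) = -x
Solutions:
 g(x) = C1 + Integral(x/cos(x), x)


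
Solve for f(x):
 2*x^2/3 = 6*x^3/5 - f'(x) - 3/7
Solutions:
 f(x) = C1 + 3*x^4/10 - 2*x^3/9 - 3*x/7


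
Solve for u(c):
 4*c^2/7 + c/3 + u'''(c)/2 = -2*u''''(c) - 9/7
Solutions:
 u(c) = C1 + C2*c + C3*c^2 + C4*exp(-c/4) - 2*c^5/105 + 89*c^4/252 - 383*c^3/63


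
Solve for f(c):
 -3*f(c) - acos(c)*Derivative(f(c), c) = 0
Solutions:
 f(c) = C1*exp(-3*Integral(1/acos(c), c))


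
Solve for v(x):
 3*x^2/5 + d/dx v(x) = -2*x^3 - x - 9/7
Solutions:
 v(x) = C1 - x^4/2 - x^3/5 - x^2/2 - 9*x/7


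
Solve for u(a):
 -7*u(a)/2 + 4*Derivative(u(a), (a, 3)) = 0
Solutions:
 u(a) = C3*exp(7^(1/3)*a/2) + (C1*sin(sqrt(3)*7^(1/3)*a/4) + C2*cos(sqrt(3)*7^(1/3)*a/4))*exp(-7^(1/3)*a/4)


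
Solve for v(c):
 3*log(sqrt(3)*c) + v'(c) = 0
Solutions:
 v(c) = C1 - 3*c*log(c) - 3*c*log(3)/2 + 3*c


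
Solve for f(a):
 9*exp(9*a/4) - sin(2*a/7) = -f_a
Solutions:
 f(a) = C1 - 4*exp(9*a/4) - 7*cos(2*a/7)/2


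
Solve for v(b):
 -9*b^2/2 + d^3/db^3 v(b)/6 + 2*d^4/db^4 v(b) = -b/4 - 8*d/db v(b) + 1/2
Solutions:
 v(b) = C1 + C2*exp(b*(-2 + (432*sqrt(46657) + 93313)^(-1/3) + (432*sqrt(46657) + 93313)^(1/3))/72)*sin(sqrt(3)*b*(-(432*sqrt(46657) + 93313)^(1/3) + (432*sqrt(46657) + 93313)^(-1/3))/72) + C3*exp(b*(-2 + (432*sqrt(46657) + 93313)^(-1/3) + (432*sqrt(46657) + 93313)^(1/3))/72)*cos(sqrt(3)*b*(-(432*sqrt(46657) + 93313)^(1/3) + (432*sqrt(46657) + 93313)^(-1/3))/72) + C4*exp(-b*((432*sqrt(46657) + 93313)^(-1/3) + 1 + (432*sqrt(46657) + 93313)^(1/3))/36) + 3*b^3/16 - b^2/64 + 5*b/128


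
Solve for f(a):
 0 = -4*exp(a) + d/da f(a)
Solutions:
 f(a) = C1 + 4*exp(a)


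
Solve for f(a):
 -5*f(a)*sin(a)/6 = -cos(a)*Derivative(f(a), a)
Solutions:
 f(a) = C1/cos(a)^(5/6)


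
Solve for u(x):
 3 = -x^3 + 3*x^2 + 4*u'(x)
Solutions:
 u(x) = C1 + x^4/16 - x^3/4 + 3*x/4


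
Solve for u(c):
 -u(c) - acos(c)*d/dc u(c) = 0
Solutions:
 u(c) = C1*exp(-Integral(1/acos(c), c))


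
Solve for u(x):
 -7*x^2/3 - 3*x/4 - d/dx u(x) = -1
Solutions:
 u(x) = C1 - 7*x^3/9 - 3*x^2/8 + x


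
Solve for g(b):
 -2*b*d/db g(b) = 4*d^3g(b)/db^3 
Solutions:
 g(b) = C1 + Integral(C2*airyai(-2^(2/3)*b/2) + C3*airybi(-2^(2/3)*b/2), b)


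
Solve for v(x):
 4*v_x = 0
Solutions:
 v(x) = C1


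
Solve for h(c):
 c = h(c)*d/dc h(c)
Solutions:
 h(c) = -sqrt(C1 + c^2)
 h(c) = sqrt(C1 + c^2)


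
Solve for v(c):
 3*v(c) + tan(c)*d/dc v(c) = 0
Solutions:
 v(c) = C1/sin(c)^3


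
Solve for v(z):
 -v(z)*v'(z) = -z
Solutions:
 v(z) = -sqrt(C1 + z^2)
 v(z) = sqrt(C1 + z^2)


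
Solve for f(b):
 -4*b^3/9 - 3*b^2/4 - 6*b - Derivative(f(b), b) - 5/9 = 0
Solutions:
 f(b) = C1 - b^4/9 - b^3/4 - 3*b^2 - 5*b/9


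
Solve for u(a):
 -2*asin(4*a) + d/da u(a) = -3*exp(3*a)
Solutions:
 u(a) = C1 + 2*a*asin(4*a) + sqrt(1 - 16*a^2)/2 - exp(3*a)


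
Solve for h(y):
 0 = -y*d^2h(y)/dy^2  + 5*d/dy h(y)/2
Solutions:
 h(y) = C1 + C2*y^(7/2)


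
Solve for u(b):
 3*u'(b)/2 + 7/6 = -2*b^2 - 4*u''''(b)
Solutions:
 u(b) = C1 + C4*exp(-3^(1/3)*b/2) - 4*b^3/9 - 7*b/9 + (C2*sin(3^(5/6)*b/4) + C3*cos(3^(5/6)*b/4))*exp(3^(1/3)*b/4)


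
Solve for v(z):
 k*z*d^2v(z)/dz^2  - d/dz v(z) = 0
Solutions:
 v(z) = C1 + z^(((re(k) + 1)*re(k) + im(k)^2)/(re(k)^2 + im(k)^2))*(C2*sin(log(z)*Abs(im(k))/(re(k)^2 + im(k)^2)) + C3*cos(log(z)*im(k)/(re(k)^2 + im(k)^2)))


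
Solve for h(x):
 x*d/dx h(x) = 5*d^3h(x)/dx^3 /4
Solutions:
 h(x) = C1 + Integral(C2*airyai(10^(2/3)*x/5) + C3*airybi(10^(2/3)*x/5), x)


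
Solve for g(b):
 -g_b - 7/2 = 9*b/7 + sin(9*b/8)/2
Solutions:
 g(b) = C1 - 9*b^2/14 - 7*b/2 + 4*cos(9*b/8)/9


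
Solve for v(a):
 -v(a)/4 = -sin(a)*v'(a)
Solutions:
 v(a) = C1*(cos(a) - 1)^(1/8)/(cos(a) + 1)^(1/8)


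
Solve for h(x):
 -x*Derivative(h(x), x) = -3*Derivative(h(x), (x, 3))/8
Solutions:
 h(x) = C1 + Integral(C2*airyai(2*3^(2/3)*x/3) + C3*airybi(2*3^(2/3)*x/3), x)


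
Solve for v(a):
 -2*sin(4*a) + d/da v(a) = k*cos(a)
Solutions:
 v(a) = C1 + k*sin(a) - cos(4*a)/2


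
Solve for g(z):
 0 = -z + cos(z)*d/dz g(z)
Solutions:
 g(z) = C1 + Integral(z/cos(z), z)


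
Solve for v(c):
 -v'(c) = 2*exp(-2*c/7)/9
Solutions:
 v(c) = C1 + 7*exp(-2*c/7)/9


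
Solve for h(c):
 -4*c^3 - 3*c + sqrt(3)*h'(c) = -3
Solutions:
 h(c) = C1 + sqrt(3)*c^4/3 + sqrt(3)*c^2/2 - sqrt(3)*c


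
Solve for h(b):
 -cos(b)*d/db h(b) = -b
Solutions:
 h(b) = C1 + Integral(b/cos(b), b)


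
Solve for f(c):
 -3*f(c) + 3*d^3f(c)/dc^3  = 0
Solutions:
 f(c) = C3*exp(c) + (C1*sin(sqrt(3)*c/2) + C2*cos(sqrt(3)*c/2))*exp(-c/2)


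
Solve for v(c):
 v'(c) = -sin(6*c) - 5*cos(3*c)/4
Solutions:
 v(c) = C1 - 5*sin(3*c)/12 + cos(6*c)/6


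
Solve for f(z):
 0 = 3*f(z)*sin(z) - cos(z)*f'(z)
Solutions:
 f(z) = C1/cos(z)^3


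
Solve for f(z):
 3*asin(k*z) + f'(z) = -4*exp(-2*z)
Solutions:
 f(z) = C1 - Piecewise((3*z*asin(k*z) - 2*exp(-2*z) + 3*sqrt(-k^2*z^2 + 1)/k, Ne(k, 0)), (-2*exp(-2*z), True))


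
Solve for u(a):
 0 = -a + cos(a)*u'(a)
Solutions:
 u(a) = C1 + Integral(a/cos(a), a)


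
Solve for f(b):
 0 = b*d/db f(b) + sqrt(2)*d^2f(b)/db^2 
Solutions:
 f(b) = C1 + C2*erf(2^(1/4)*b/2)


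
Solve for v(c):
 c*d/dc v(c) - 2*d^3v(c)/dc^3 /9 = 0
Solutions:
 v(c) = C1 + Integral(C2*airyai(6^(2/3)*c/2) + C3*airybi(6^(2/3)*c/2), c)


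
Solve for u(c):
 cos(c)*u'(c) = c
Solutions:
 u(c) = C1 + Integral(c/cos(c), c)


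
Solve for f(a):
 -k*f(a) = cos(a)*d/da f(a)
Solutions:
 f(a) = C1*exp(k*(log(sin(a) - 1) - log(sin(a) + 1))/2)


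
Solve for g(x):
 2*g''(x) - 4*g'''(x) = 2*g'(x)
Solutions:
 g(x) = C1 + (C2*sin(sqrt(7)*x/4) + C3*cos(sqrt(7)*x/4))*exp(x/4)


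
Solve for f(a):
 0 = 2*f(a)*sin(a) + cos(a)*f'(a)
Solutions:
 f(a) = C1*cos(a)^2


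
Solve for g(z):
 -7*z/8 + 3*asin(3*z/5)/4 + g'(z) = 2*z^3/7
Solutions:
 g(z) = C1 + z^4/14 + 7*z^2/16 - 3*z*asin(3*z/5)/4 - sqrt(25 - 9*z^2)/4


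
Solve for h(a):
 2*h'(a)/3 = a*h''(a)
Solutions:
 h(a) = C1 + C2*a^(5/3)


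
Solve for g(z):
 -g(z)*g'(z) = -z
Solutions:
 g(z) = -sqrt(C1 + z^2)
 g(z) = sqrt(C1 + z^2)


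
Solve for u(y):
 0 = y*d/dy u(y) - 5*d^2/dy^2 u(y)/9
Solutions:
 u(y) = C1 + C2*erfi(3*sqrt(10)*y/10)


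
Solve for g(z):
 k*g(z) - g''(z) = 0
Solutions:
 g(z) = C1*exp(-sqrt(k)*z) + C2*exp(sqrt(k)*z)


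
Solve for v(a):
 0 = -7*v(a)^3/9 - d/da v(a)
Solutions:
 v(a) = -3*sqrt(2)*sqrt(-1/(C1 - 7*a))/2
 v(a) = 3*sqrt(2)*sqrt(-1/(C1 - 7*a))/2


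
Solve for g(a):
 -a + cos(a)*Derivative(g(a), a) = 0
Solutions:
 g(a) = C1 + Integral(a/cos(a), a)


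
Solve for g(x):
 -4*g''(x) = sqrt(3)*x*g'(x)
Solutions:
 g(x) = C1 + C2*erf(sqrt(2)*3^(1/4)*x/4)


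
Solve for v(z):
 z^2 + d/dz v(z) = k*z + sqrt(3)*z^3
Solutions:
 v(z) = C1 + k*z^2/2 + sqrt(3)*z^4/4 - z^3/3


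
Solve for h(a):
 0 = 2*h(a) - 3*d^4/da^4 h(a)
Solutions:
 h(a) = C1*exp(-2^(1/4)*3^(3/4)*a/3) + C2*exp(2^(1/4)*3^(3/4)*a/3) + C3*sin(2^(1/4)*3^(3/4)*a/3) + C4*cos(2^(1/4)*3^(3/4)*a/3)


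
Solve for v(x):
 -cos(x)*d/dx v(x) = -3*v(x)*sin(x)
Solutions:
 v(x) = C1/cos(x)^3


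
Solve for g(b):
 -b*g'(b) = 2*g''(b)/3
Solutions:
 g(b) = C1 + C2*erf(sqrt(3)*b/2)


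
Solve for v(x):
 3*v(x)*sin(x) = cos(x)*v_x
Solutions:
 v(x) = C1/cos(x)^3


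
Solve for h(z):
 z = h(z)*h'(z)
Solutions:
 h(z) = -sqrt(C1 + z^2)
 h(z) = sqrt(C1 + z^2)


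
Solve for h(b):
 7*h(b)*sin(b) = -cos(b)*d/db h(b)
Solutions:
 h(b) = C1*cos(b)^7


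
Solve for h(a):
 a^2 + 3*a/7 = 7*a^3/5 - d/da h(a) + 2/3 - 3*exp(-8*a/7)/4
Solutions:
 h(a) = C1 + 7*a^4/20 - a^3/3 - 3*a^2/14 + 2*a/3 + 21*exp(-8*a/7)/32


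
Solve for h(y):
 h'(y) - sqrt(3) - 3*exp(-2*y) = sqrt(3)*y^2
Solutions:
 h(y) = C1 + sqrt(3)*y^3/3 + sqrt(3)*y - 3*exp(-2*y)/2


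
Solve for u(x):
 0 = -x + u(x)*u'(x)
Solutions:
 u(x) = -sqrt(C1 + x^2)
 u(x) = sqrt(C1 + x^2)


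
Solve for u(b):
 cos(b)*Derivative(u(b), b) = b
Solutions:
 u(b) = C1 + Integral(b/cos(b), b)


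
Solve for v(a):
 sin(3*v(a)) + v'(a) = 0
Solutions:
 v(a) = -acos((-C1 - exp(6*a))/(C1 - exp(6*a)))/3 + 2*pi/3
 v(a) = acos((-C1 - exp(6*a))/(C1 - exp(6*a)))/3


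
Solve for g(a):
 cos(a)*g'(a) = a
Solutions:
 g(a) = C1 + Integral(a/cos(a), a)


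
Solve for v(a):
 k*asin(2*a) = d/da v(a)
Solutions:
 v(a) = C1 + k*(a*asin(2*a) + sqrt(1 - 4*a^2)/2)


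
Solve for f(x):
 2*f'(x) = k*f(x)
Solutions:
 f(x) = C1*exp(k*x/2)


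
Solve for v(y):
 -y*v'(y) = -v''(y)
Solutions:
 v(y) = C1 + C2*erfi(sqrt(2)*y/2)


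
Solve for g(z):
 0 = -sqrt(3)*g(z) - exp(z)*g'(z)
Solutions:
 g(z) = C1*exp(sqrt(3)*exp(-z))


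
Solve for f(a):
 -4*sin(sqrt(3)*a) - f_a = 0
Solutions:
 f(a) = C1 + 4*sqrt(3)*cos(sqrt(3)*a)/3


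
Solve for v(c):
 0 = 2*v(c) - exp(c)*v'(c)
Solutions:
 v(c) = C1*exp(-2*exp(-c))


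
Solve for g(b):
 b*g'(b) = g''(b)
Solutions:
 g(b) = C1 + C2*erfi(sqrt(2)*b/2)


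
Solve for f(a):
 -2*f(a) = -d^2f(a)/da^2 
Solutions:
 f(a) = C1*exp(-sqrt(2)*a) + C2*exp(sqrt(2)*a)


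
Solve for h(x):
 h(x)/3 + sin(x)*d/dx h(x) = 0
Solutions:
 h(x) = C1*(cos(x) + 1)^(1/6)/(cos(x) - 1)^(1/6)


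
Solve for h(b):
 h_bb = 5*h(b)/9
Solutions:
 h(b) = C1*exp(-sqrt(5)*b/3) + C2*exp(sqrt(5)*b/3)


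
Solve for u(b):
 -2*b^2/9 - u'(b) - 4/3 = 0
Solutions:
 u(b) = C1 - 2*b^3/27 - 4*b/3


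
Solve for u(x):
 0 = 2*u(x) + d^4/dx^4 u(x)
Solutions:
 u(x) = (C1*sin(2^(3/4)*x/2) + C2*cos(2^(3/4)*x/2))*exp(-2^(3/4)*x/2) + (C3*sin(2^(3/4)*x/2) + C4*cos(2^(3/4)*x/2))*exp(2^(3/4)*x/2)


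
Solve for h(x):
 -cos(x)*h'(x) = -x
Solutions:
 h(x) = C1 + Integral(x/cos(x), x)


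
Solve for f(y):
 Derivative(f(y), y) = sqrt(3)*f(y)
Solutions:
 f(y) = C1*exp(sqrt(3)*y)


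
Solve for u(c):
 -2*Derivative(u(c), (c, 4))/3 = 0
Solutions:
 u(c) = C1 + C2*c + C3*c^2 + C4*c^3


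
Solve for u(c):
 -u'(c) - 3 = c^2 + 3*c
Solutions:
 u(c) = C1 - c^3/3 - 3*c^2/2 - 3*c


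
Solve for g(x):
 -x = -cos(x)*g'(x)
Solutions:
 g(x) = C1 + Integral(x/cos(x), x)


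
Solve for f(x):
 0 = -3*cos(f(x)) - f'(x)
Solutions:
 f(x) = pi - asin((C1 + exp(6*x))/(C1 - exp(6*x)))
 f(x) = asin((C1 + exp(6*x))/(C1 - exp(6*x)))


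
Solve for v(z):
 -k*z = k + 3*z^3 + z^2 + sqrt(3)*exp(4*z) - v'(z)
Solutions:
 v(z) = C1 + k*z^2/2 + k*z + 3*z^4/4 + z^3/3 + sqrt(3)*exp(4*z)/4
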